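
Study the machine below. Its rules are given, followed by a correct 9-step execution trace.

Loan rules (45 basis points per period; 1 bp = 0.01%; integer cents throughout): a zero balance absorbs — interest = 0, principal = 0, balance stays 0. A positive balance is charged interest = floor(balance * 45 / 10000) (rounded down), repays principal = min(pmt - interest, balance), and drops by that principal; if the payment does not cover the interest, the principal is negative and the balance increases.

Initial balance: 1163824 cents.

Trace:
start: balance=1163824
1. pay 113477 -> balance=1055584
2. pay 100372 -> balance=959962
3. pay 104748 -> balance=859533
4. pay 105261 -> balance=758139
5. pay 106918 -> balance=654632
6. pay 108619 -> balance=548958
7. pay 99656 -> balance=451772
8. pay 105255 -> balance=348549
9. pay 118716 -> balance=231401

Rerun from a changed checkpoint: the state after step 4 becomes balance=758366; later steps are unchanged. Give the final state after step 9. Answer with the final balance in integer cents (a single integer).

231634

state after step 4 := balance=758366
5. pay 106918 -> balance=654860
6. pay 108619 -> balance=549187
7. pay 99656 -> balance=452002
8. pay 105255 -> balance=348781
9. pay 118716 -> balance=231634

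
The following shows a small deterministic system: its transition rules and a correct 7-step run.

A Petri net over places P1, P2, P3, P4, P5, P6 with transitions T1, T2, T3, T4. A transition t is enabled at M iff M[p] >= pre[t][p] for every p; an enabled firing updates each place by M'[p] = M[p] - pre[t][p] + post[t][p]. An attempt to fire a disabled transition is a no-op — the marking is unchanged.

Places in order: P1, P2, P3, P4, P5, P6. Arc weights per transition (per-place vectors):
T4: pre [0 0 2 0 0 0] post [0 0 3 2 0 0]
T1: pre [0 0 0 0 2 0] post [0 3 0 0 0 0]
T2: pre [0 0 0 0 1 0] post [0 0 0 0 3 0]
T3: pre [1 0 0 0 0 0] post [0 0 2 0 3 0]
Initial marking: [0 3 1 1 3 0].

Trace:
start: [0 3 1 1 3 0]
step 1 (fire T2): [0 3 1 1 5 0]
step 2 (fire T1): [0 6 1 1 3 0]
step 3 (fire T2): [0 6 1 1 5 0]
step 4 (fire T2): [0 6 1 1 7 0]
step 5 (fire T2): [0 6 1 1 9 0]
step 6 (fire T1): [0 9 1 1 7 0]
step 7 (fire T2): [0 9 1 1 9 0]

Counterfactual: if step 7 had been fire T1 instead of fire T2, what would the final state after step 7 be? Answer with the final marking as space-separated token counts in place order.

(re-executing from step 7 with the substitution; state before step 7: [0 9 1 1 7 0])
step 7 (fire T1): [0 12 1 1 5 0]

0 12 1 1 5 0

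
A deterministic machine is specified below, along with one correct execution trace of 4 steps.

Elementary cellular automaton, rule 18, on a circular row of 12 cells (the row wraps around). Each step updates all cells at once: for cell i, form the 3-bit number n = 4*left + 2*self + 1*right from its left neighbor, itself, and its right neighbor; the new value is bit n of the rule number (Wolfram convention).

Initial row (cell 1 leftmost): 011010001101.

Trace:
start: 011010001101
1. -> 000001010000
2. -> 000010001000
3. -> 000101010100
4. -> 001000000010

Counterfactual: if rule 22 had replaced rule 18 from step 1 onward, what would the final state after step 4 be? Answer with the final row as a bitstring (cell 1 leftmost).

(re-executing steps 1..4 under rule 22; state before step 1: 011010001101)
1. -> 000011010001
2. -> 100100011011
3. -> 011110100000
4. -> 100000110000

100000110000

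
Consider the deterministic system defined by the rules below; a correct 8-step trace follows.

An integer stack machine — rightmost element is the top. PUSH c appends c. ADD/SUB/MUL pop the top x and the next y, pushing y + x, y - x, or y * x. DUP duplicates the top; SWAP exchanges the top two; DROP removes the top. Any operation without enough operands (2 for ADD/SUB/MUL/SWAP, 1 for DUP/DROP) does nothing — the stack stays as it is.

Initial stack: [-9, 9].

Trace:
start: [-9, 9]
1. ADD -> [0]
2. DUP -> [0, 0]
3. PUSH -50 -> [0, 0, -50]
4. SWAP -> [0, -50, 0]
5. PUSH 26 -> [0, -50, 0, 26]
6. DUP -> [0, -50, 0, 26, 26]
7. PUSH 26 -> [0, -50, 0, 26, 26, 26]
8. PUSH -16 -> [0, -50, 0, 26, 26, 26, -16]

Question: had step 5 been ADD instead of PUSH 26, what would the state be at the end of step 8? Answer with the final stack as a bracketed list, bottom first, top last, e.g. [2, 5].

(re-executing from step 5 with the substitution; state before step 5: [0, -50, 0])
5. ADD -> [0, -50]
6. DUP -> [0, -50, -50]
7. PUSH 26 -> [0, -50, -50, 26]
8. PUSH -16 -> [0, -50, -50, 26, -16]

[0, -50, -50, 26, -16]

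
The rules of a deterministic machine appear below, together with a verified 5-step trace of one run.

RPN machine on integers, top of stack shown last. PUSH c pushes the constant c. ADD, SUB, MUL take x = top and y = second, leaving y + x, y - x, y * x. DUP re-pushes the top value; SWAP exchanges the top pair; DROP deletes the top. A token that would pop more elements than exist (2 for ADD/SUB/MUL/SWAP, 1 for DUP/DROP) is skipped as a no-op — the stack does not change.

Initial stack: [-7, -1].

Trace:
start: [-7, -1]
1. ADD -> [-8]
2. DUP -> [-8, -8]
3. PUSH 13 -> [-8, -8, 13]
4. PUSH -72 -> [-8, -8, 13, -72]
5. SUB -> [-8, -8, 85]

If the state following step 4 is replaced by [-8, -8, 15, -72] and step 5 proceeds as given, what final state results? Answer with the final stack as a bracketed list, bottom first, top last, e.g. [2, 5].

[-8, -8, 87]

state after step 4 := [-8, -8, 15, -72]
5. SUB -> [-8, -8, 87]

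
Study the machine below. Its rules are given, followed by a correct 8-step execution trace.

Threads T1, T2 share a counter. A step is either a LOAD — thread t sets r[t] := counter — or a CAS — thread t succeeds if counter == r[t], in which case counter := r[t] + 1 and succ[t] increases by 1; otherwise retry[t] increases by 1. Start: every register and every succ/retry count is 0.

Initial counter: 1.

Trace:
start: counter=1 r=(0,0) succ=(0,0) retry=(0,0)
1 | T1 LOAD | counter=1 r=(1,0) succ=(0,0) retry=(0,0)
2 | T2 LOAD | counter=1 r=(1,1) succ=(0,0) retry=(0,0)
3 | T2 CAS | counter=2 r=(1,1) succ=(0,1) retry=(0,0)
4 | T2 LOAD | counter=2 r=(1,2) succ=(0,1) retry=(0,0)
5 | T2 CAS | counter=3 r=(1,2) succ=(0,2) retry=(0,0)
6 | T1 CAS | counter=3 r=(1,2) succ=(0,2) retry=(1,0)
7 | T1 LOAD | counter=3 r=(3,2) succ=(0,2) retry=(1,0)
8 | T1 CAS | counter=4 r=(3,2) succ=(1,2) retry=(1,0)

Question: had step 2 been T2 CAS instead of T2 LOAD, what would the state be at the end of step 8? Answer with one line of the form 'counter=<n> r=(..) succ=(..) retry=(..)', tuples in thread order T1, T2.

counter=3 r=(2,1) succ=(1,1) retry=(1,2)

(re-executing from step 2 with the substitution; state before step 2: counter=1 r=(1,0) succ=(0,0) retry=(0,0))
2 | T2 CAS | counter=1 r=(1,0) succ=(0,0) retry=(0,1)
3 | T2 CAS | counter=1 r=(1,0) succ=(0,0) retry=(0,2)
4 | T2 LOAD | counter=1 r=(1,1) succ=(0,0) retry=(0,2)
5 | T2 CAS | counter=2 r=(1,1) succ=(0,1) retry=(0,2)
6 | T1 CAS | counter=2 r=(1,1) succ=(0,1) retry=(1,2)
7 | T1 LOAD | counter=2 r=(2,1) succ=(0,1) retry=(1,2)
8 | T1 CAS | counter=3 r=(2,1) succ=(1,1) retry=(1,2)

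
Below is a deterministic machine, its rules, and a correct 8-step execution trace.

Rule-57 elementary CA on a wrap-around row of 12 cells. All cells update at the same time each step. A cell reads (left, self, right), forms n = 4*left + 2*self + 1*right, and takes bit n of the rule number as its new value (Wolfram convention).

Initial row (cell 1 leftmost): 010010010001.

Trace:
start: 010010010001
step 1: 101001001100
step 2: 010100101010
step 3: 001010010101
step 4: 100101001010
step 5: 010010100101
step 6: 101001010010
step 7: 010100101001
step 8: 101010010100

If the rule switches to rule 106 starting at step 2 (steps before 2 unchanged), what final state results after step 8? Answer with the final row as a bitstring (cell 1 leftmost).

011110001010

(re-executing steps 2..8 under rule 106; state before step 2: 101001001100)
step 2: 010010011101
step 3: 100100110110
step 4: 001001111111
step 5: 010011000001
step 6: 100111000010
step 7: 001101000101
step 8: 011110001010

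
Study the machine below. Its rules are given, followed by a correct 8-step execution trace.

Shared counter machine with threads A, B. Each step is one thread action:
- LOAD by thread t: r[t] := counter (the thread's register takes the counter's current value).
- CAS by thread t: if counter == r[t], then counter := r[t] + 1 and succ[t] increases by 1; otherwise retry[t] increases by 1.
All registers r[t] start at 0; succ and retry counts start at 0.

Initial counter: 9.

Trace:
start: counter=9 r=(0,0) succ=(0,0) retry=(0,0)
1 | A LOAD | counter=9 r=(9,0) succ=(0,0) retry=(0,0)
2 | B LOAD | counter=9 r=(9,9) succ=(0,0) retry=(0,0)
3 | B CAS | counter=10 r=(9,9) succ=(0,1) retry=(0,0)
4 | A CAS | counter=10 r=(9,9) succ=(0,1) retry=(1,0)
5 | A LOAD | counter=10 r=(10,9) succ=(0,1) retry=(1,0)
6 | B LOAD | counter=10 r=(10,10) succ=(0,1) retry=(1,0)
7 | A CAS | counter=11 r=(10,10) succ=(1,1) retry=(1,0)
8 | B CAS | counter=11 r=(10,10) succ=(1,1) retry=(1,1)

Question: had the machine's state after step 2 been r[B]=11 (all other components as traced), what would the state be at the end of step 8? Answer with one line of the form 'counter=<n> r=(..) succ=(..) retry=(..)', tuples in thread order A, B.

state after step 2 := counter=9 r=(9,11) succ=(0,0) retry=(0,0)
3 | B CAS | counter=9 r=(9,11) succ=(0,0) retry=(0,1)
4 | A CAS | counter=10 r=(9,11) succ=(1,0) retry=(0,1)
5 | A LOAD | counter=10 r=(10,11) succ=(1,0) retry=(0,1)
6 | B LOAD | counter=10 r=(10,10) succ=(1,0) retry=(0,1)
7 | A CAS | counter=11 r=(10,10) succ=(2,0) retry=(0,1)
8 | B CAS | counter=11 r=(10,10) succ=(2,0) retry=(0,2)

counter=11 r=(10,10) succ=(2,0) retry=(0,2)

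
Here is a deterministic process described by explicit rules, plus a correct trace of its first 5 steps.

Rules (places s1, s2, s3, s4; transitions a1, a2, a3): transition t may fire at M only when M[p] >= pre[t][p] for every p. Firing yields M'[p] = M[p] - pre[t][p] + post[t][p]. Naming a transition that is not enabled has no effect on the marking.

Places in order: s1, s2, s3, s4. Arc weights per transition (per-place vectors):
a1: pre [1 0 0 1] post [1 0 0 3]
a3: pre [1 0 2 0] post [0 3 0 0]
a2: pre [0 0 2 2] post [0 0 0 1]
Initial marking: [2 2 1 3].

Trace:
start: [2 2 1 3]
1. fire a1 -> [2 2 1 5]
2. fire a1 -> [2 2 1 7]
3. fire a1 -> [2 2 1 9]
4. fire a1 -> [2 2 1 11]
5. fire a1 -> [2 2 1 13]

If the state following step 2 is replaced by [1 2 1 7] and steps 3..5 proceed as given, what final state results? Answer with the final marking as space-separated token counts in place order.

state after step 2 := [1 2 1 7]
3. fire a1 -> [1 2 1 9]
4. fire a1 -> [1 2 1 11]
5. fire a1 -> [1 2 1 13]

1 2 1 13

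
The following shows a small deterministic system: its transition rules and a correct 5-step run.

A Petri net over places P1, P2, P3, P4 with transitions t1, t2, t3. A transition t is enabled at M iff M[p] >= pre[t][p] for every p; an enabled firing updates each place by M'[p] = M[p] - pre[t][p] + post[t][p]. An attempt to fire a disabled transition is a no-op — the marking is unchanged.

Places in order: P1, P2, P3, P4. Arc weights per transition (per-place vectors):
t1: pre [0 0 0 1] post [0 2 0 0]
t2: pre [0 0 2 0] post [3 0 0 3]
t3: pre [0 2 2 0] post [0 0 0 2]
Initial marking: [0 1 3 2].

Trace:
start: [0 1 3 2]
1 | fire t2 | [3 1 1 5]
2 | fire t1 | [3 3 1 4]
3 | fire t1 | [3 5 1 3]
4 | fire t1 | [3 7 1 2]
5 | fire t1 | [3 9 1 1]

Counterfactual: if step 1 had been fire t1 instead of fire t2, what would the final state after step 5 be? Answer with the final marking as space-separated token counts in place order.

0 5 3 0

(re-executing from step 1 with the substitution; state before step 1: [0 1 3 2])
1 | fire t1 | [0 3 3 1]
2 | fire t1 | [0 5 3 0]
3 | fire t1 | [0 5 3 0]
4 | fire t1 | [0 5 3 0]
5 | fire t1 | [0 5 3 0]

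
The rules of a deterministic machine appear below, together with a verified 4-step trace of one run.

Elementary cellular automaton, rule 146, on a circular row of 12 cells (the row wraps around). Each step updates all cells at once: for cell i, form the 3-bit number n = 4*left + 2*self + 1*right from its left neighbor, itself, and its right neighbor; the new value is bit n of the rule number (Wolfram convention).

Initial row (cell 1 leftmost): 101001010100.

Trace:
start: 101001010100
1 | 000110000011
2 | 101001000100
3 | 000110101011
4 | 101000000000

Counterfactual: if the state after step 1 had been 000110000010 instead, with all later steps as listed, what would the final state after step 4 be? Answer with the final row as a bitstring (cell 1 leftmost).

state after step 1 := 000110000010
2 | 001001000101
3 | 110110101000
4 | 000000000101

000000000101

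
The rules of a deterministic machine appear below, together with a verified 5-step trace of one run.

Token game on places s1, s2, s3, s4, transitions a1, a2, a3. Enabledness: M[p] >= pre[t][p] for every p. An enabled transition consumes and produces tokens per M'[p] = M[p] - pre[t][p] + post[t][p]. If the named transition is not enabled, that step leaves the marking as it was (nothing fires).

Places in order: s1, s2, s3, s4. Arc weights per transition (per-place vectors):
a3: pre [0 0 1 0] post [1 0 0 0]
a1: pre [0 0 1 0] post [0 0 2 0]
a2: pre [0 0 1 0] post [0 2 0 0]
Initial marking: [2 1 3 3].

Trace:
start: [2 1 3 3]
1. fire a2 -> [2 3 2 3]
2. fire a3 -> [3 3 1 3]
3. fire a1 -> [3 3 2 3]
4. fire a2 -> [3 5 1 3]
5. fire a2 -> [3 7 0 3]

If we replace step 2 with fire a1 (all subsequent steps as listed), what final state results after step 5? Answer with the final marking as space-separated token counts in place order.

2 7 2 3

(re-executing from step 2 with the substitution; state before step 2: [2 3 2 3])
2. fire a1 -> [2 3 3 3]
3. fire a1 -> [2 3 4 3]
4. fire a2 -> [2 5 3 3]
5. fire a2 -> [2 7 2 3]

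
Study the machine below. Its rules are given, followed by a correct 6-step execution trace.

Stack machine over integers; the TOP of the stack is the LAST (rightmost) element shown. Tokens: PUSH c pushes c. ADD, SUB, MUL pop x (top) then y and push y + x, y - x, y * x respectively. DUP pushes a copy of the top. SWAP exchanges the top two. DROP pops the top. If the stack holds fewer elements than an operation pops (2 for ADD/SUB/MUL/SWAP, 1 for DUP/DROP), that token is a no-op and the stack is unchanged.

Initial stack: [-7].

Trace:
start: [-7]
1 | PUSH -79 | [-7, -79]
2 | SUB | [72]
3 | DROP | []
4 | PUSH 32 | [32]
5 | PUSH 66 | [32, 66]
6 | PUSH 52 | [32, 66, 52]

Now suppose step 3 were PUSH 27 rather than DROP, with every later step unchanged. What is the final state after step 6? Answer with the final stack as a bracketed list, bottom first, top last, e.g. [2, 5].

(re-executing from step 3 with the substitution; state before step 3: [72])
3 | PUSH 27 | [72, 27]
4 | PUSH 32 | [72, 27, 32]
5 | PUSH 66 | [72, 27, 32, 66]
6 | PUSH 52 | [72, 27, 32, 66, 52]

[72, 27, 32, 66, 52]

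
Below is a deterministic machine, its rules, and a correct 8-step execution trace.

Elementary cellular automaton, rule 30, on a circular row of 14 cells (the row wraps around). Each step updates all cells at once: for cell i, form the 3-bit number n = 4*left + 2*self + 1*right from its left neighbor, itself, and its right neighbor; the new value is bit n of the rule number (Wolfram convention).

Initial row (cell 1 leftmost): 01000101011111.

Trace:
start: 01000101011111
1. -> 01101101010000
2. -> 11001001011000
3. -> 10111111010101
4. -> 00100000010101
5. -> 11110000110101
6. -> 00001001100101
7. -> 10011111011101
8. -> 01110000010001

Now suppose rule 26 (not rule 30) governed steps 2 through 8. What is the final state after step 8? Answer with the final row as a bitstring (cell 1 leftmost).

00101010010010

(re-executing steps 2..8 under rule 26; state before step 2: 01101101010000)
2. -> 11001000001000
3. -> 10110100010101
4. -> 00100010100001
5. -> 11010100010010
6. -> 10000010101100
7. -> 01000100001011
8. -> 00101010010010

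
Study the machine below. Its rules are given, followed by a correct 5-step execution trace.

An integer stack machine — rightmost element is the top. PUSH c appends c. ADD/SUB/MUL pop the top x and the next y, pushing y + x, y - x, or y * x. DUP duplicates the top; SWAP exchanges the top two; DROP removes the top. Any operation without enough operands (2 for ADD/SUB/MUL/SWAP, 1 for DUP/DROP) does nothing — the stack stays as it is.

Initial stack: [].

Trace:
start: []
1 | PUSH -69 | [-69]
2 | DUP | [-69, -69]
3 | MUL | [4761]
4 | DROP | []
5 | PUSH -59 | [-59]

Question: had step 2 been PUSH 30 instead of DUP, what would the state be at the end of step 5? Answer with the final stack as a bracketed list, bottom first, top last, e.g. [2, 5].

[-59]

(re-executing from step 2 with the substitution; state before step 2: [-69])
2 | PUSH 30 | [-69, 30]
3 | MUL | [-2070]
4 | DROP | []
5 | PUSH -59 | [-59]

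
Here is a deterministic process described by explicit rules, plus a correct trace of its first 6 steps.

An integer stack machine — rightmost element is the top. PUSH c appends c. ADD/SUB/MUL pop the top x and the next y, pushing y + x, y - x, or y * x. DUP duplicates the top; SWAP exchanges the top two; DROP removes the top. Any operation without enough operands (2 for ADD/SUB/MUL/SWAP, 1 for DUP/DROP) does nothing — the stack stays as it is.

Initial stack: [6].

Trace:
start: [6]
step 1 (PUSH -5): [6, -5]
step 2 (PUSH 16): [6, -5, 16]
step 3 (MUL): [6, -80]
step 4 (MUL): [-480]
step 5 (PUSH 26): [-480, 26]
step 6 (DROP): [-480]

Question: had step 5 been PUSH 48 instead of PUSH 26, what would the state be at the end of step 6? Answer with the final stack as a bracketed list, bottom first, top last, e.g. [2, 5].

(re-executing from step 5 with the substitution; state before step 5: [-480])
step 5 (PUSH 48): [-480, 48]
step 6 (DROP): [-480]

[-480]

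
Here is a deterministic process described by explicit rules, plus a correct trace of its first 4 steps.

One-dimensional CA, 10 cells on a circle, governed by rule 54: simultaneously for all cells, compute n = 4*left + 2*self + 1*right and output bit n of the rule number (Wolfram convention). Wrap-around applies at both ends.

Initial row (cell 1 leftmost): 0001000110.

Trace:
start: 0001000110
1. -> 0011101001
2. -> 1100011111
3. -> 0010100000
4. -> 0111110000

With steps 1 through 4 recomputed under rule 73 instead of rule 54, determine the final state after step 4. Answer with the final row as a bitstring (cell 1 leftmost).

1101000110

(re-executing steps 1..4 under rule 73; state before step 1: 0001000110)
1. -> 1100010110
2. -> 1101000110
3. -> 1100010110
4. -> 1101000110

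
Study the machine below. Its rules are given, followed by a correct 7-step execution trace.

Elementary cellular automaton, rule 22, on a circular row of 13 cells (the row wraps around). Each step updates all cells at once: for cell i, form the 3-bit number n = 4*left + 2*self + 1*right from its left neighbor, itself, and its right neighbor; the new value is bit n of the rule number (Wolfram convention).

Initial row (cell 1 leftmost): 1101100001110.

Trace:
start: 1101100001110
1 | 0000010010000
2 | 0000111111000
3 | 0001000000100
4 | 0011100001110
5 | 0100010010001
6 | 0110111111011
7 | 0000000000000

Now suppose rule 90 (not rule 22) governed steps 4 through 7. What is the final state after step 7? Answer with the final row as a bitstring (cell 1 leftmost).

(re-executing steps 4..7 under rule 90; state before step 4: 0001000000100)
4 | 0010100001010
5 | 0100010010001
6 | 0010101101010
7 | 0100001100001

0100001100001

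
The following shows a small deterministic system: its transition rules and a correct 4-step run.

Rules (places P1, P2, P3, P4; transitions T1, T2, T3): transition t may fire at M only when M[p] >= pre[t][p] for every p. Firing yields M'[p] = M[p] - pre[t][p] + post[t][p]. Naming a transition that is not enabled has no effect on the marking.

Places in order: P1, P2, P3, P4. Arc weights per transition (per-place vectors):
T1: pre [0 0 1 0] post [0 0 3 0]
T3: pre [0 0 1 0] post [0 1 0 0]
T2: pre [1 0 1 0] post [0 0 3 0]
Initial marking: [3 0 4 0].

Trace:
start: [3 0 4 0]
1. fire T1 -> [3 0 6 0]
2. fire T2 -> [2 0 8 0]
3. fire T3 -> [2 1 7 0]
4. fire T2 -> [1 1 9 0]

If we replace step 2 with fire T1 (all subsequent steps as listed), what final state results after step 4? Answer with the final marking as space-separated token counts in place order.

(re-executing from step 2 with the substitution; state before step 2: [3 0 6 0])
2. fire T1 -> [3 0 8 0]
3. fire T3 -> [3 1 7 0]
4. fire T2 -> [2 1 9 0]

2 1 9 0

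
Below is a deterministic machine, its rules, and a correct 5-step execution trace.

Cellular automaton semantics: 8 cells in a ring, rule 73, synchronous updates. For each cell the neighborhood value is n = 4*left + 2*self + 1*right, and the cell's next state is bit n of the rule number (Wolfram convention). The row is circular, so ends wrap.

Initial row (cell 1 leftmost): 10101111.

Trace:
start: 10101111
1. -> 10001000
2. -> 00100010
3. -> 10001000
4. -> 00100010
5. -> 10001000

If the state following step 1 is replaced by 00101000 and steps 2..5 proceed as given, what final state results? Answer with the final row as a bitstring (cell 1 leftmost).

10000011

state after step 1 := 00101000
2. -> 10000011
3. -> 10111010
4. -> 00101000
5. -> 10000011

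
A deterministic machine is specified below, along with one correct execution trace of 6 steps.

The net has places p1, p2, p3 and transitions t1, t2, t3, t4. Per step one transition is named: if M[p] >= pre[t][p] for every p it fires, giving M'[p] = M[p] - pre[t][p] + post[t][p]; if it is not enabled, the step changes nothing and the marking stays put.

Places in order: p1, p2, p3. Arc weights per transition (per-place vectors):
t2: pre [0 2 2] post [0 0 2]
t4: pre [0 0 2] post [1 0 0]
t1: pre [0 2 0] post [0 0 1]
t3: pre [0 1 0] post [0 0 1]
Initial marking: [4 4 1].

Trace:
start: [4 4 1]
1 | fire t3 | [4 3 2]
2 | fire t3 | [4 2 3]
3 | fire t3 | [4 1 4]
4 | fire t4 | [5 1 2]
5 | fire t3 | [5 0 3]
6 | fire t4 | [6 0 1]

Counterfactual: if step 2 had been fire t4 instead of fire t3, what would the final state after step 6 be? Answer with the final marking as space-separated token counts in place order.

(re-executing from step 2 with the substitution; state before step 2: [4 3 2])
2 | fire t4 | [5 3 0]
3 | fire t3 | [5 2 1]
4 | fire t4 | [5 2 1]
5 | fire t3 | [5 1 2]
6 | fire t4 | [6 1 0]

6 1 0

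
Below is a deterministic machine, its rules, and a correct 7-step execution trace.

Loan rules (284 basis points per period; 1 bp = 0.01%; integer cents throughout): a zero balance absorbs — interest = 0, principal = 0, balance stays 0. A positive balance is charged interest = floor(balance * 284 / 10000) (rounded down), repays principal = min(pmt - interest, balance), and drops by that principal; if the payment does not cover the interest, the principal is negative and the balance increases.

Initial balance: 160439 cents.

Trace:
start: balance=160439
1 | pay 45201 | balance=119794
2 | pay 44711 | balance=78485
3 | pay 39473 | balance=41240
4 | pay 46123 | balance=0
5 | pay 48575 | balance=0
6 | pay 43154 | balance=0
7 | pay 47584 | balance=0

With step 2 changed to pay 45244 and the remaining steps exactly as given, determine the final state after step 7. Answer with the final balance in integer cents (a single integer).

0

(re-executing from step 2 with the substitution; state before step 2: balance=119794)
2 | pay 45244 | balance=77952
3 | pay 39473 | balance=40692
4 | pay 46123 | balance=0
5 | pay 48575 | balance=0
6 | pay 43154 | balance=0
7 | pay 47584 | balance=0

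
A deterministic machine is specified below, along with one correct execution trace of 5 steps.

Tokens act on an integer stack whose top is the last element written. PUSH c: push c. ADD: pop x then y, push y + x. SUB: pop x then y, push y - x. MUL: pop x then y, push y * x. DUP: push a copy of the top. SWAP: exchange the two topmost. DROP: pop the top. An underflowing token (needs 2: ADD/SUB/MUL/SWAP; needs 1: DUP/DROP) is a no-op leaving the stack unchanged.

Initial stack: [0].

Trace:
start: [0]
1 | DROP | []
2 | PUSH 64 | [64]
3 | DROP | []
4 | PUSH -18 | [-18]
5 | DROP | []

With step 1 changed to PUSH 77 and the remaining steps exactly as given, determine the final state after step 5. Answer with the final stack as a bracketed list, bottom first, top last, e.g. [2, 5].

(re-executing from step 1 with the substitution; state before step 1: [0])
1 | PUSH 77 | [0, 77]
2 | PUSH 64 | [0, 77, 64]
3 | DROP | [0, 77]
4 | PUSH -18 | [0, 77, -18]
5 | DROP | [0, 77]

[0, 77]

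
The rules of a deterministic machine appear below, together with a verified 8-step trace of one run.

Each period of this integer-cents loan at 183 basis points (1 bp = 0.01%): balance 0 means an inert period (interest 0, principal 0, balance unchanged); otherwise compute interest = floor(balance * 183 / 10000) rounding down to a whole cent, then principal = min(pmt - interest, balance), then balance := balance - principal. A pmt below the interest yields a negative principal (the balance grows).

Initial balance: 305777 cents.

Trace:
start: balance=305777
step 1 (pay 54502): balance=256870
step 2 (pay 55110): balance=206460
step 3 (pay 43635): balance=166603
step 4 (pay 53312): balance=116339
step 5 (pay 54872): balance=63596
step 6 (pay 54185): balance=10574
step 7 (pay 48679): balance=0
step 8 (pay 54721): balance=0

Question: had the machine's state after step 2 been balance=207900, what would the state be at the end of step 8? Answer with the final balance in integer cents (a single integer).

0

state after step 2 := balance=207900
step 3 (pay 43635): balance=168069
step 4 (pay 53312): balance=117832
step 5 (pay 54872): balance=65116
step 6 (pay 54185): balance=12122
step 7 (pay 48679): balance=0
step 8 (pay 54721): balance=0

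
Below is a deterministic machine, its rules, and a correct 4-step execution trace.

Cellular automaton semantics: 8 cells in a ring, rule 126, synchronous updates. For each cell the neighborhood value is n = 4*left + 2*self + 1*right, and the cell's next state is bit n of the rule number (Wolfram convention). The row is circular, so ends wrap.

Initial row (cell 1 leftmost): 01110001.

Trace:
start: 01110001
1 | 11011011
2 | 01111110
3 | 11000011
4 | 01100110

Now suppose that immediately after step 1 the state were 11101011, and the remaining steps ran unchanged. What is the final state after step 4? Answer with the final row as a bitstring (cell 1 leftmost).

state after step 1 := 11101011
2 | 00111110
3 | 01100011
4 | 11110111

11110111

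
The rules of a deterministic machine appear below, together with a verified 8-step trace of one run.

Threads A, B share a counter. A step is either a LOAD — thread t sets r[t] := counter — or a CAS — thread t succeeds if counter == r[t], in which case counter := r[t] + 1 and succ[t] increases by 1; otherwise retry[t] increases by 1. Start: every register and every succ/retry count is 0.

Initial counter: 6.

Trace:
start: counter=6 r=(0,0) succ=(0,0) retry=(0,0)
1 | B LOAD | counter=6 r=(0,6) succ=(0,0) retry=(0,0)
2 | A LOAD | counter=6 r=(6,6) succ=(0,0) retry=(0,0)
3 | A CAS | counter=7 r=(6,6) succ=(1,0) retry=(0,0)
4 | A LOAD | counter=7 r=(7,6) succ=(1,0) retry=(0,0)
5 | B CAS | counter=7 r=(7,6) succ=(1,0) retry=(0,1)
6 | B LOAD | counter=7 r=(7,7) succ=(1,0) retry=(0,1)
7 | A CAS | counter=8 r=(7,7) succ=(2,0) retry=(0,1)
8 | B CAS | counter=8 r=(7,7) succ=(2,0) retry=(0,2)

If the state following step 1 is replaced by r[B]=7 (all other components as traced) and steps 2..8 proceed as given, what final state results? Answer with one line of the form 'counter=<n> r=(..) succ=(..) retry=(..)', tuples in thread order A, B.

counter=9 r=(7,8) succ=(1,2) retry=(1,0)

state after step 1 := counter=6 r=(0,7) succ=(0,0) retry=(0,0)
2 | A LOAD | counter=6 r=(6,7) succ=(0,0) retry=(0,0)
3 | A CAS | counter=7 r=(6,7) succ=(1,0) retry=(0,0)
4 | A LOAD | counter=7 r=(7,7) succ=(1,0) retry=(0,0)
5 | B CAS | counter=8 r=(7,7) succ=(1,1) retry=(0,0)
6 | B LOAD | counter=8 r=(7,8) succ=(1,1) retry=(0,0)
7 | A CAS | counter=8 r=(7,8) succ=(1,1) retry=(1,0)
8 | B CAS | counter=9 r=(7,8) succ=(1,2) retry=(1,0)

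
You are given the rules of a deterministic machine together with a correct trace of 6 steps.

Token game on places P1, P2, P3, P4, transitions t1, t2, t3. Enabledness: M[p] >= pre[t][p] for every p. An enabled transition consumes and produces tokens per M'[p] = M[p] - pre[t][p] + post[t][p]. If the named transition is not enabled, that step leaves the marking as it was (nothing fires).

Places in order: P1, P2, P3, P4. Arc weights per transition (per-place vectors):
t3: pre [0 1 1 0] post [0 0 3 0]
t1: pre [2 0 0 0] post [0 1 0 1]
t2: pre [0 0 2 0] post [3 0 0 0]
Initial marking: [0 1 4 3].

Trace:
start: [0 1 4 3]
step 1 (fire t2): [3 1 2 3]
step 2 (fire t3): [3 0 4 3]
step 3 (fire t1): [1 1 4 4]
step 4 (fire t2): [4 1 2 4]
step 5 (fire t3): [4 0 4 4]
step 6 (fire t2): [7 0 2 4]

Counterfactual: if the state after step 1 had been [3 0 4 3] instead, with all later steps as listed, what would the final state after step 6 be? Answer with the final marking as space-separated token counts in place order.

7 0 2 4

state after step 1 := [3 0 4 3]
step 2 (fire t3): [3 0 4 3]
step 3 (fire t1): [1 1 4 4]
step 4 (fire t2): [4 1 2 4]
step 5 (fire t3): [4 0 4 4]
step 6 (fire t2): [7 0 2 4]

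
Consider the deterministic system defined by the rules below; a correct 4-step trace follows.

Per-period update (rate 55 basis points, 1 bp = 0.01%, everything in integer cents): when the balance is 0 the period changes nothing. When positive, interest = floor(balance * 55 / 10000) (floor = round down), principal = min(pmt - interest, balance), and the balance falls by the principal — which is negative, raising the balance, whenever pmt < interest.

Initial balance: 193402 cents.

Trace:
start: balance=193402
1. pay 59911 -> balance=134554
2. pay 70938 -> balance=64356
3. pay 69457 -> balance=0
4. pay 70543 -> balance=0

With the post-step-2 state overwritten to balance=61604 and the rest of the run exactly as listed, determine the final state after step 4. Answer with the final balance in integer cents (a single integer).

0

state after step 2 := balance=61604
3. pay 69457 -> balance=0
4. pay 70543 -> balance=0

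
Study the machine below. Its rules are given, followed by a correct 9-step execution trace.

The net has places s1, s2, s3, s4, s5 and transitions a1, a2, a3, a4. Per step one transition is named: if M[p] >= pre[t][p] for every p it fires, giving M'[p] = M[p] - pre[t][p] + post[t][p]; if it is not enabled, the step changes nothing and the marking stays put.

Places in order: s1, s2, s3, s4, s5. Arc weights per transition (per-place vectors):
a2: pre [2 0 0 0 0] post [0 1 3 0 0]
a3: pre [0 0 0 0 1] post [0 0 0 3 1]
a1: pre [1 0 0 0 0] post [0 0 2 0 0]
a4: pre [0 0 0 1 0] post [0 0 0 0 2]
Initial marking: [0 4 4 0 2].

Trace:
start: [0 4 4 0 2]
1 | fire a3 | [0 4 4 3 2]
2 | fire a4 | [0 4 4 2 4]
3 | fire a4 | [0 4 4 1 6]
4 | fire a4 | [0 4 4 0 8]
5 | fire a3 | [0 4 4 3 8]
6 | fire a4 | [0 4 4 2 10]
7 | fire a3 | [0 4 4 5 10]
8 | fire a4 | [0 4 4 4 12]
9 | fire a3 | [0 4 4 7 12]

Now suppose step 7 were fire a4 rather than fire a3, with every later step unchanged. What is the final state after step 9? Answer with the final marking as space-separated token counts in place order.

(re-executing from step 7 with the substitution; state before step 7: [0 4 4 2 10])
7 | fire a4 | [0 4 4 1 12]
8 | fire a4 | [0 4 4 0 14]
9 | fire a3 | [0 4 4 3 14]

0 4 4 3 14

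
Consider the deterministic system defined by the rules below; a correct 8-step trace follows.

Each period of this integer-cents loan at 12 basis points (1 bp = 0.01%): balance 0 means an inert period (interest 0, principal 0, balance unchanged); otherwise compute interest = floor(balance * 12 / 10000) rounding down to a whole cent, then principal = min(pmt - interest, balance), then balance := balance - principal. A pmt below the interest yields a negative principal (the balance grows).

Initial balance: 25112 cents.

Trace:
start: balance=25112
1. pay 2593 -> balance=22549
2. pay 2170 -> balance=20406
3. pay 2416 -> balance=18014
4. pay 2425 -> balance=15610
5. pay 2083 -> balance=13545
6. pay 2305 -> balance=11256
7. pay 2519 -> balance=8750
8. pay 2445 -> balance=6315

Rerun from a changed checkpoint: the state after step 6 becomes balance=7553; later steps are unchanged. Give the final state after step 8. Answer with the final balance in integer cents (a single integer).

state after step 6 := balance=7553
7. pay 2519 -> balance=5043
8. pay 2445 -> balance=2604

2604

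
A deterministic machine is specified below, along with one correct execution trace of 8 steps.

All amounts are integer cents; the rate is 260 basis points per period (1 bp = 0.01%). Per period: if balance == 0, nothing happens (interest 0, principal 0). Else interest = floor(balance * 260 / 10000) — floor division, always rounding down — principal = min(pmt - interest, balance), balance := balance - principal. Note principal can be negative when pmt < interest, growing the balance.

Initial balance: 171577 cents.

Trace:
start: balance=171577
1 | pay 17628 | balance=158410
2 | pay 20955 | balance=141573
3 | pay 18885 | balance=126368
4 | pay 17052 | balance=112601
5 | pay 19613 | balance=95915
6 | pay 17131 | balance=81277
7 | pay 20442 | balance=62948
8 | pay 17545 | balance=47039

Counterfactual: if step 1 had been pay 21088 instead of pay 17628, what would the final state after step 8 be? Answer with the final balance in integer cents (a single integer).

42898

(re-executing from step 1 with the substitution; state before step 1: balance=171577)
1 | pay 21088 | balance=154950
2 | pay 20955 | balance=138023
3 | pay 18885 | balance=122726
4 | pay 17052 | balance=108864
5 | pay 19613 | balance=92081
6 | pay 17131 | balance=77344
7 | pay 20442 | balance=58912
8 | pay 17545 | balance=42898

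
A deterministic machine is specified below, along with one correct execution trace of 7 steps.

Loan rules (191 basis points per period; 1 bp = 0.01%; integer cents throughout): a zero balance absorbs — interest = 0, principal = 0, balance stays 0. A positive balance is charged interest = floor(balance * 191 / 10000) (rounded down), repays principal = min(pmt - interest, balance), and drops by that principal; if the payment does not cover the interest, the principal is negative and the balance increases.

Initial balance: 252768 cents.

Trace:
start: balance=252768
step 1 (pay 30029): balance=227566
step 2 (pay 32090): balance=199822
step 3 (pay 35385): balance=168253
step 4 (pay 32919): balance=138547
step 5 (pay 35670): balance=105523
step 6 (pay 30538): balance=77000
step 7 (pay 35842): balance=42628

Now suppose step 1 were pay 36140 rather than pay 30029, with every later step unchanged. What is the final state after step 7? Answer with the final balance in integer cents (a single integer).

35782

(re-executing from step 1 with the substitution; state before step 1: balance=252768)
step 1 (pay 36140): balance=221455
step 2 (pay 32090): balance=193594
step 3 (pay 35385): balance=161906
step 4 (pay 32919): balance=132079
step 5 (pay 35670): balance=98931
step 6 (pay 30538): balance=70282
step 7 (pay 35842): balance=35782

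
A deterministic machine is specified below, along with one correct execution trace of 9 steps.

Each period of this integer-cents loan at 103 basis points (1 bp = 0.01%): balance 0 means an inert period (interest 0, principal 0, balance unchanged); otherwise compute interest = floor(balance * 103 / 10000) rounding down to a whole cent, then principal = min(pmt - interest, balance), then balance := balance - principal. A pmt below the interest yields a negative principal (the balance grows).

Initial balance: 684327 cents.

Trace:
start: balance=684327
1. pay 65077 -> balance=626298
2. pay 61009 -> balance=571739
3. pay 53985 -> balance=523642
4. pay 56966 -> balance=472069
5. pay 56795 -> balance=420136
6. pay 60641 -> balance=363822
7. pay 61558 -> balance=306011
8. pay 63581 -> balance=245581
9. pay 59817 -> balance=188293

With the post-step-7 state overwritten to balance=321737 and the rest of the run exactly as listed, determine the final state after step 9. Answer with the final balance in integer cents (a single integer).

state after step 7 := balance=321737
8. pay 63581 -> balance=261469
9. pay 59817 -> balance=204345

204345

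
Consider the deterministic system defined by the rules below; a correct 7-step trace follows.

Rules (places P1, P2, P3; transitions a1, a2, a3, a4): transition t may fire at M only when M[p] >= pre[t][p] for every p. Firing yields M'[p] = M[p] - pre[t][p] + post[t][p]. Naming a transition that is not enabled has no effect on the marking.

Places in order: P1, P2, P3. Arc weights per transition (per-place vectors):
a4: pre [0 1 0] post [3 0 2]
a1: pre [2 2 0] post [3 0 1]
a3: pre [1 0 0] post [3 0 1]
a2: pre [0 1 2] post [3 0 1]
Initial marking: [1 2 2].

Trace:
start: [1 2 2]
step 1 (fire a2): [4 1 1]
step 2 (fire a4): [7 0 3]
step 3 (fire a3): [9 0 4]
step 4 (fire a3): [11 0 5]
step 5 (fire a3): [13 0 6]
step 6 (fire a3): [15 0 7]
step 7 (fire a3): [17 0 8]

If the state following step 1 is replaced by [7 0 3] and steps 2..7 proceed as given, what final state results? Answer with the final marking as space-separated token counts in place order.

state after step 1 := [7 0 3]
step 2 (fire a4): [7 0 3]
step 3 (fire a3): [9 0 4]
step 4 (fire a3): [11 0 5]
step 5 (fire a3): [13 0 6]
step 6 (fire a3): [15 0 7]
step 7 (fire a3): [17 0 8]

17 0 8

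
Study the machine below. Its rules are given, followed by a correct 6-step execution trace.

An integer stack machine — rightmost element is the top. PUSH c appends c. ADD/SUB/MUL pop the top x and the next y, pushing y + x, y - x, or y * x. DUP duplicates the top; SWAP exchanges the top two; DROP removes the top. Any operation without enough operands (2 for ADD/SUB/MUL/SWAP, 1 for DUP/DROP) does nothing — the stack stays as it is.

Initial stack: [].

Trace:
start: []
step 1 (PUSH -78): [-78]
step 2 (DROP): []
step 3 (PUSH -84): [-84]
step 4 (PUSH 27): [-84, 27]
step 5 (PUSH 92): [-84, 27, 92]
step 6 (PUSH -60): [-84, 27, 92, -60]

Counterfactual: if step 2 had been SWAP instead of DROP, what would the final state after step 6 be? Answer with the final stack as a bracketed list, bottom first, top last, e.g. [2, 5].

(re-executing from step 2 with the substitution; state before step 2: [-78])
step 2 (SWAP): [-78]
step 3 (PUSH -84): [-78, -84]
step 4 (PUSH 27): [-78, -84, 27]
step 5 (PUSH 92): [-78, -84, 27, 92]
step 6 (PUSH -60): [-78, -84, 27, 92, -60]

[-78, -84, 27, 92, -60]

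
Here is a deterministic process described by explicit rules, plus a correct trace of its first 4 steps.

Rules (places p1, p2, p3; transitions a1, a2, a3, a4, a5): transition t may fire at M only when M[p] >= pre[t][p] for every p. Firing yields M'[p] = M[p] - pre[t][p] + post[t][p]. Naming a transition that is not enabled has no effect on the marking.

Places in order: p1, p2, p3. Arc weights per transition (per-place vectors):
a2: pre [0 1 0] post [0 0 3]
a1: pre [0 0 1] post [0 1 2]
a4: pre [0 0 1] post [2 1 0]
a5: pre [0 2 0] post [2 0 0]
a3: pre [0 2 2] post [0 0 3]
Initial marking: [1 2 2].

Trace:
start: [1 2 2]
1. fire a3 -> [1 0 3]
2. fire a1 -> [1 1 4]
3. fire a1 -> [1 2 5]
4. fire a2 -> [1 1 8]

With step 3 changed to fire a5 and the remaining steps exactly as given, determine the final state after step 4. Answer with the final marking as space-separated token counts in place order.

(re-executing from step 3 with the substitution; state before step 3: [1 1 4])
3. fire a5 -> [1 1 4]
4. fire a2 -> [1 0 7]

1 0 7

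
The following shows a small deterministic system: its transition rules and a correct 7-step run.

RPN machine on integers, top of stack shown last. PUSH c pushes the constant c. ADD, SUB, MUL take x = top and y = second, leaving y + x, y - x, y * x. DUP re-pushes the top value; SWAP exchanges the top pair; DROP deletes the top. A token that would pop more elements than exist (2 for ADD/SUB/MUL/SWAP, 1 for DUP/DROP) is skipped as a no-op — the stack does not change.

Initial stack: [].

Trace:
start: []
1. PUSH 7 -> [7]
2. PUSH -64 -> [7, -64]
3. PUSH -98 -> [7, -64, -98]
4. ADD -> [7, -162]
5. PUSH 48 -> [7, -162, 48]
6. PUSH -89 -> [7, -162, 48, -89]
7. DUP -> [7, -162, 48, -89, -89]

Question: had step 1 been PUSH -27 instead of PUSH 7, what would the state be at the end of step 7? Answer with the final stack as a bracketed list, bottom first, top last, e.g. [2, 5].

[-27, -162, 48, -89, -89]

(re-executing from step 1 with the substitution; state before step 1: [])
1. PUSH -27 -> [-27]
2. PUSH -64 -> [-27, -64]
3. PUSH -98 -> [-27, -64, -98]
4. ADD -> [-27, -162]
5. PUSH 48 -> [-27, -162, 48]
6. PUSH -89 -> [-27, -162, 48, -89]
7. DUP -> [-27, -162, 48, -89, -89]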